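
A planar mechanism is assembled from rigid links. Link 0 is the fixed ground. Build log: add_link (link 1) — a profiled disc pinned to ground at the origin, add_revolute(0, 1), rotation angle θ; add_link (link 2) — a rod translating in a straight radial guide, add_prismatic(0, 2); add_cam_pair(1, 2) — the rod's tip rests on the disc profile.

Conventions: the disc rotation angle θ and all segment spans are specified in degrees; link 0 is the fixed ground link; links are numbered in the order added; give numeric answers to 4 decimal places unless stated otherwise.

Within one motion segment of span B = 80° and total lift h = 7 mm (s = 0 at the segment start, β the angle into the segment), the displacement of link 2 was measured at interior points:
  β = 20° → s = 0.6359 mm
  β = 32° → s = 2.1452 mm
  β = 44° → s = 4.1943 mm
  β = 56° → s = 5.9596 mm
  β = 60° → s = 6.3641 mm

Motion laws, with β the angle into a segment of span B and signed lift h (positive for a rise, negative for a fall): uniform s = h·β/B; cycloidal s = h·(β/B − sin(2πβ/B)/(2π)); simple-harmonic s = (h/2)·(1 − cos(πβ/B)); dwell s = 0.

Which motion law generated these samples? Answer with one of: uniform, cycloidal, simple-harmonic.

candidates at β/B = r: uniform s = h·r (linear in β); cycloidal s = h·(r − sin(2πr)/(2π)); simple-harmonic s = (h/2)(1 − cos(πr))
β=20°: printed 0.6359 | uniform 1.7500, cycloidal 0.6359, simple-harmonic 1.0251
β=32°: printed 2.1452 | uniform 2.8000, cycloidal 2.1452, simple-harmonic 2.4184
β=44°: printed 4.1943 | uniform 3.8500, cycloidal 4.1943, simple-harmonic 4.0475
β=56°: printed 5.9596 | uniform 4.9000, cycloidal 5.9596, simple-harmonic 5.5572
β=60°: printed 6.3641 | uniform 5.2500, cycloidal 6.3641, simple-harmonic 5.9749
only one law matches every sample → cycloidal

cycloidal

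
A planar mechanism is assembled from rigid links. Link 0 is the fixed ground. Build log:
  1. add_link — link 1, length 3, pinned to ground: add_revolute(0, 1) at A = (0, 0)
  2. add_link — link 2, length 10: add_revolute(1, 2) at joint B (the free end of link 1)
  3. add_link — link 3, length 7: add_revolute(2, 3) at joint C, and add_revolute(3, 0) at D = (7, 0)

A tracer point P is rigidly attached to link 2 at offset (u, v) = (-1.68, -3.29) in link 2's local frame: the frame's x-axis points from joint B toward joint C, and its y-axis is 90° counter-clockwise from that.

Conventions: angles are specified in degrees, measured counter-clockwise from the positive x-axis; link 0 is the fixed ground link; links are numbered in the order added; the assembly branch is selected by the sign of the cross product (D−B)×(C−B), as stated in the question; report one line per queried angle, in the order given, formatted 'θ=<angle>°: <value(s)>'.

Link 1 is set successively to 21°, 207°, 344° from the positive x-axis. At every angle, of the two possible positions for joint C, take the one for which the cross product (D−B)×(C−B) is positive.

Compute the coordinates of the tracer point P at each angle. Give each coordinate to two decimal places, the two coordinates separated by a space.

A=(0,0), D=(7.00,0)
θ=21°: B = A + 3.00·(cos21°, sin21°) = (2.8007, 1.0751)
θ=21°: |BD| = 4.3347
θ=21°: circle(B,10.00) ∩ circle(D,7.00): a=8.0501, h=5.9326
θ=21°:   candidates: C₊=(12.0707,4.8257) cross=25.716; C₋=(9.1279,-6.6687) cross=-25.716
θ=21°:   branch + wants cross > 0 → take C=(12.0707,4.8257) (cross=25.716)
θ=21°: ex = (C−B)/|BC| = (0.9270,0.3751); ey = (-0.3751,0.9270)
θ=21°: P = B + -1.68·ex + -3.29·ey = (2.4773,-2.6048)
θ=207°: B = A + 3.00·(cos207°, sin207°) = (-2.6730, -1.3620)
θ=207°: |BD| = 9.7684
θ=207°: circle(B,10.00) ∩ circle(D,7.00): a=7.4947, h=6.6204
θ=207°:   candidates: C₊=(3.8254,6.2387) cross=64.671; C₋=(5.6715,-6.8728) cross=-64.671
θ=207°:   branch + wants cross > 0 → take C=(3.8254,6.2387) (cross=64.671)
θ=207°: ex = (C−B)/|BC| = (0.6498,0.7601); ey = (-0.7601,0.6498)
θ=207°: P = B + -1.68·ex + -3.29·ey = (-1.2641,-4.7769)
θ=344°: B = A + 3.00·(cos344°, sin344°) = (2.8838, -0.8269)
θ=344°: |BD| = 4.1985
θ=344°: circle(B,10.00) ∩ circle(D,7.00): a=8.1729, h=5.7623
θ=344°:   candidates: C₊=(9.7617,6.4322) cross=24.193; C₋=(12.0315,-4.8666) cross=-24.193
θ=344°:   branch + wants cross > 0 → take C=(9.7617,6.4322) (cross=24.193)
θ=344°: ex = (C−B)/|BC| = (0.6878,0.7259); ey = (-0.7259,0.6878)
θ=344°: P = B + -1.68·ex + -3.29·ey = (4.1165,-4.3093)

θ=21°: 2.48 -2.60
θ=207°: -1.26 -4.78
θ=344°: 4.12 -4.31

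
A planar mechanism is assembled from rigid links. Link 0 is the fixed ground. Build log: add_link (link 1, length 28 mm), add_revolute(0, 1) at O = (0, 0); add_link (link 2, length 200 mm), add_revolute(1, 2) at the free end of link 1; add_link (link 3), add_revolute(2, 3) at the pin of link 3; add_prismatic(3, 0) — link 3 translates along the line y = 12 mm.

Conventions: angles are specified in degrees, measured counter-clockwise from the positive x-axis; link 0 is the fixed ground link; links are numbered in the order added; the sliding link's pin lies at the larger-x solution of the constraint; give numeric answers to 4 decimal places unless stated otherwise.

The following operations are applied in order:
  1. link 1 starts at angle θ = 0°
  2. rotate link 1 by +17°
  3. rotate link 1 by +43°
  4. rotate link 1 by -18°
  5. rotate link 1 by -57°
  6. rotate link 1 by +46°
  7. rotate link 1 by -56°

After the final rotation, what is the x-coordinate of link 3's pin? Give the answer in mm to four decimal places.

geometry: r = 28 mm, L = 200 mm, e = 12 mm; θ starts at 0°
rotate link 1 by +17°: θ ← 0° +17° = 17°
rotate link 1 by +43°: θ ← 17° +43° = 60°
rotate link 1 by -18°: θ ← 60° -18° = 42°
rotate link 1 by -57°: θ ← 42° -57° = -15°
rotate link 1 by +46°: θ ← -15° +46° = 31°
rotate link 1 by -56°: θ ← 31° -56° = -25°
crank pin P = (r cos θ, r sin θ) = (25.376618, -11.833311)
h = r sin θ − e = -11.833311 − 12 = -23.833311
x = r cos θ + √(L² − h²) = 25.376618 + 198.574856 = 223.951474

223.9515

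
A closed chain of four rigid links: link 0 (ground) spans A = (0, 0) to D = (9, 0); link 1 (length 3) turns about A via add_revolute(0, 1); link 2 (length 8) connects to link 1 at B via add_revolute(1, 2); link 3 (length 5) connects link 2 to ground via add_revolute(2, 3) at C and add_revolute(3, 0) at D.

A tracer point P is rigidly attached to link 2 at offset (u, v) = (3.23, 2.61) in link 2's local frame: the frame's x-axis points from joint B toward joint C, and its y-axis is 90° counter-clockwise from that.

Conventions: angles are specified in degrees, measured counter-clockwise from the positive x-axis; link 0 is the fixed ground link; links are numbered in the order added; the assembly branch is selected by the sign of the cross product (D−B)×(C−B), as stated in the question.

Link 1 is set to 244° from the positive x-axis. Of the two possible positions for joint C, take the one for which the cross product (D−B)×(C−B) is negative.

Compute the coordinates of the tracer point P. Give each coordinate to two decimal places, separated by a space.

A=(0,0), D=(9.00,0)
B = A + 3.00·(cos244°, sin244°) = (-1.3151, -2.6964)
|BD| = 10.6617
circle(B,8.00) ∩ circle(D,5.00): a=7.1598, h=3.5689
  candidates: C₊=(4.7094,2.5672) cross=38.050; C₋=(6.5145,-4.3385) cross=-38.050
  branch - wants cross < 0 → take C=(6.5145,-4.3385) (cross=-38.050)
ex = (C−B)/|BC| = (0.9787,-0.2053); ey = (0.2053,0.9787)
P = B + 3.23·ex + 2.61·ey = (2.3818,-0.8050)

2.38 -0.80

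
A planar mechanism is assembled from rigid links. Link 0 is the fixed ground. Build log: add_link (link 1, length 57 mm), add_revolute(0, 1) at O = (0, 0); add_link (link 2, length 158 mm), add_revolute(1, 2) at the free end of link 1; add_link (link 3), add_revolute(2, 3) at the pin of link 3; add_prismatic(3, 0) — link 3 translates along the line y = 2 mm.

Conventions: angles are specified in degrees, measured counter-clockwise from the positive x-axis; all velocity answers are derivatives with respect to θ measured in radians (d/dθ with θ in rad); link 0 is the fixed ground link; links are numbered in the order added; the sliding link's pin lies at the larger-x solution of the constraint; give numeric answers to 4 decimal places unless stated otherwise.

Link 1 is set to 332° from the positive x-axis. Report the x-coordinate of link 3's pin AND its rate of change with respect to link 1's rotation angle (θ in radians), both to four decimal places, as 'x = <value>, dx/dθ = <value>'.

geometry: r = 57 mm, L = 158 mm, e = 2 mm
crank pin P = (r cos θ, r sin θ) = (50.328013, -26.759879)
h = r sin θ − e = -26.759879 − 2 = -28.759879
x = r cos θ + √(L² − h²) = 50.328013 + 155.360450 = 205.688463
dx/dθ = −r sin θ − h·r cos θ/√(L² − h²) (θ in radians; h = -28.759879) = 36.076456

x = 205.6885, dx/dθ = 36.0765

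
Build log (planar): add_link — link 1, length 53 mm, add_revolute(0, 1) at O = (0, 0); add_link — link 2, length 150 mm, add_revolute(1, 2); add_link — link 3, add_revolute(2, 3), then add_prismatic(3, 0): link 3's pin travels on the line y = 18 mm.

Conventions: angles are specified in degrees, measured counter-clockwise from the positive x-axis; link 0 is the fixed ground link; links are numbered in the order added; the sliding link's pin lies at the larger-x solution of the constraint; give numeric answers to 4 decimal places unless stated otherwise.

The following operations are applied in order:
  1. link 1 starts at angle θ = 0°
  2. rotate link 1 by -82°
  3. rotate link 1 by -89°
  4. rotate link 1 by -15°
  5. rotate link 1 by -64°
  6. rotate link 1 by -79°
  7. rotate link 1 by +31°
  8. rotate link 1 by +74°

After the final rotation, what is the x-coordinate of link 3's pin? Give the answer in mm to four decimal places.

geometry: r = 53 mm, L = 150 mm, e = 18 mm; θ starts at 0°
rotate link 1 by -82°: θ ← 0° -82° = -82°
rotate link 1 by -89°: θ ← -82° -89° = -171°
rotate link 1 by -15°: θ ← -171° -15° = -186°
rotate link 1 by -64°: θ ← -186° -64° = -250°
rotate link 1 by -79°: θ ← -250° -79° = -329°
rotate link 1 by +31°: θ ← -329° +31° = -298°
rotate link 1 by +74°: θ ← -298° +74° = -224°
crank pin P = (r cos θ, r sin θ) = (-38.125009, 36.816894)
h = r sin θ − e = 36.816894 − 18 = 18.816894
x = r cos θ + √(L² − h²) = -38.125009 + 148.815068 = 110.690059

110.6901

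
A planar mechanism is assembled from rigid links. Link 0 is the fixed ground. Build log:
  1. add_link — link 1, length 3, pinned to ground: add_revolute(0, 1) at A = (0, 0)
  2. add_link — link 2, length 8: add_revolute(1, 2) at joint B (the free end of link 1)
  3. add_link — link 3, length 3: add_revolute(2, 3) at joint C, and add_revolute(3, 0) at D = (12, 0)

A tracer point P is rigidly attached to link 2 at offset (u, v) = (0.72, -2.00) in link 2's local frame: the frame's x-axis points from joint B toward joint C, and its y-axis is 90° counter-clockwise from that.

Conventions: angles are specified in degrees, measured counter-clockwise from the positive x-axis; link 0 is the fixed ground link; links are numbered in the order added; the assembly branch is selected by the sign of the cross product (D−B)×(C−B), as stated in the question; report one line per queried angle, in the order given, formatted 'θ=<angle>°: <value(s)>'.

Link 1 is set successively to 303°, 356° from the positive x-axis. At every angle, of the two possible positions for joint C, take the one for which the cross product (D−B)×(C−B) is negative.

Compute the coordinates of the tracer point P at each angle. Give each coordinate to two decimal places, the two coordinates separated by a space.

A=(0,0), D=(12.00,0)
θ=303°: B = A + 3.00·(cos303°, sin303°) = (1.6339, -2.5160)
θ=303°: |BD| = 10.6671
θ=303°: circle(B,8.00) ∩ circle(D,3.00): a=7.9116, h=1.1863
θ=303°:   candidates: C₊=(9.0424,0.5029) cross=12.654; C₋=(9.6021,-1.8027) cross=-12.654
θ=303°:   branch - wants cross < 0 → take C=(9.6021,-1.8027) (cross=-12.654)
θ=303°: ex = (C−B)/|BC| = (0.9960,0.0892); ey = (-0.0892,0.9960)
θ=303°: P = B + 0.72·ex + -2.00·ey = (2.5294,-4.4439)
θ=356°: B = A + 3.00·(cos356°, sin356°) = (2.9927, -0.2093)
θ=356°: |BD| = 9.0097
θ=356°: circle(B,8.00) ∩ circle(D,3.00): a=7.5571, h=2.6249
θ=356°:   candidates: C₊=(10.4868,2.5904) cross=23.649; C₋=(10.6087,-2.6579) cross=-23.649
θ=356°:   branch - wants cross < 0 → take C=(10.6087,-2.6579) (cross=-23.649)
θ=356°: ex = (C−B)/|BC| = (0.9520,-0.3061); ey = (0.3061,0.9520)
θ=356°: P = B + 0.72·ex + -2.00·ey = (3.0660,-2.3337)

θ=303°: 2.53 -4.44
θ=356°: 3.07 -2.33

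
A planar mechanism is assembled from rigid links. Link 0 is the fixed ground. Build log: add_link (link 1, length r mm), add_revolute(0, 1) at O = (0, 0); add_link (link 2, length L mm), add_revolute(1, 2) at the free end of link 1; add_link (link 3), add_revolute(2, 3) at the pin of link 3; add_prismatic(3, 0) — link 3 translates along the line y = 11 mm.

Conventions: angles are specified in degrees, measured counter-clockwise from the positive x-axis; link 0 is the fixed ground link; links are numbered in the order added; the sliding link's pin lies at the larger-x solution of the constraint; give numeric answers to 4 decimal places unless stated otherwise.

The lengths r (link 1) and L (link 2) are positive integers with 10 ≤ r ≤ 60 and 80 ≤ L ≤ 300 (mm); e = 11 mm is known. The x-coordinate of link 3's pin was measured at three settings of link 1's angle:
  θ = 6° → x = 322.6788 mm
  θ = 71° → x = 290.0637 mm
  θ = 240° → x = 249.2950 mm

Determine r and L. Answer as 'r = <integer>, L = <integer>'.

constraint per measurement: (x − r cos θ)² + (r sin θ − e)² = L²
subtracting the θ₁ and θ₂ equations cancels the r² and L² terms:
r = (x₁² − x₂²) / (2[(x₁cos θ₁ + e sin θ₁) − (x₂cos θ₂ + e sin θ₂)]) = 46.0000 → r = 46
L² = (x₁ − r cos θ₁)² + (r sin θ₁ − e)² = 76729.0010 → L = 277.0000 → L = 277
check at θ₃=240°: x = 249.2950 (printed 249.2950) ✓

r = 46, L = 277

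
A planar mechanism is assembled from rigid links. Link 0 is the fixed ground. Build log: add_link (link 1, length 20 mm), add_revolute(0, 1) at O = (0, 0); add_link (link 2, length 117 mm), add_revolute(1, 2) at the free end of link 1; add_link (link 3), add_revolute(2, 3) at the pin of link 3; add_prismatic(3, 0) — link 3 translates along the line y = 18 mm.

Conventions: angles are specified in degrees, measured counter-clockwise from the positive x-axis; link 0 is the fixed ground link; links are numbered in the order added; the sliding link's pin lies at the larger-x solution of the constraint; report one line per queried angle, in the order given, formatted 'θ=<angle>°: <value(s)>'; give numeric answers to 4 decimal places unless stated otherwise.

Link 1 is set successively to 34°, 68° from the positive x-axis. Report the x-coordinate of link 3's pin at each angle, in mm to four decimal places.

geometry: r = 20 mm, L = 117 mm, e = 18 mm
θ=34°: crank pin P = (r cos θ, r sin θ) = (16.580751, 11.183858)
θ=34°: h = r sin θ − e = 11.183858 − 18 = -6.816142
θ=34°: x = r cos θ + √(L² − h²) = 16.580751 + 116.801285 = 133.382037
θ=68°: crank pin P = (r cos θ, r sin θ) = (7.492132, 18.543677)
θ=68°: h = r sin θ − e = 18.543677 − 18 = 0.543677
θ=68°: x = r cos θ + √(L² − h²) = 7.492132 + 116.998737 = 124.490869

θ=34°: 133.3820
θ=68°: 124.4909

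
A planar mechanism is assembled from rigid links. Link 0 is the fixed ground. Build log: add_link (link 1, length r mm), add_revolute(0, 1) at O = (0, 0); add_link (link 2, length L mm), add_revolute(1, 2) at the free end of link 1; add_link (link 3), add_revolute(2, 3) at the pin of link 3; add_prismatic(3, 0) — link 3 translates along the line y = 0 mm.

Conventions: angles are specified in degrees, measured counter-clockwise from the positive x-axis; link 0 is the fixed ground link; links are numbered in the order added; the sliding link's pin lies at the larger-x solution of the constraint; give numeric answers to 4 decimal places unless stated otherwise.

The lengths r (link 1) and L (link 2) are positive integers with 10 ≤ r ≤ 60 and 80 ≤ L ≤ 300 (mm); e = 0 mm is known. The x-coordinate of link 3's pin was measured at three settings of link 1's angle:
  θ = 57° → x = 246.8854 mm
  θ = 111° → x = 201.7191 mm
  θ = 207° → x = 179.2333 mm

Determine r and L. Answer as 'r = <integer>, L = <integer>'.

constraint per measurement: (x − r cos θ)² + (r sin θ − e)² = L²
subtracting the θ₁ and θ₂ equations cancels the r² and L² terms:
r = (x₁² − x₂²) / (2[(x₁cos θ₁ + e sin θ₁) − (x₂cos θ₂ + e sin θ₂)]) = 49.0000 → r = 49
L² = (x₁ − r cos θ₁)² + (r sin θ₁ − e)² = 50175.9850 → L = 224.0000 → L = 224
check at θ₃=207°: x = 179.2333 (printed 179.2333) ✓

r = 49, L = 224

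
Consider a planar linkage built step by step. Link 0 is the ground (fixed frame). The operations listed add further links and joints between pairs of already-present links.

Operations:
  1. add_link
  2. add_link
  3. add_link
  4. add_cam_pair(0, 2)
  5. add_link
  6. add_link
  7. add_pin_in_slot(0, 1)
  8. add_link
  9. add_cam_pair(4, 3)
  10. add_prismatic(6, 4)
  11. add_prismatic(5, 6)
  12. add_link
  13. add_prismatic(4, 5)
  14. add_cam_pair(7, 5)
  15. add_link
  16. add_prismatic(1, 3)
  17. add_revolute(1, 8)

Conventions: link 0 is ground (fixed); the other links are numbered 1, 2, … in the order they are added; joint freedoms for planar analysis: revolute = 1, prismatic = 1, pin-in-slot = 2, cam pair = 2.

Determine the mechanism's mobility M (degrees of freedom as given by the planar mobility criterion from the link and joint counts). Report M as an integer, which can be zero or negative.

link 0 = ground. State L|J1|J2 = 1|0|0
+link1  2|0|0
+link2  3|0|0
+link3  4|0|0
C(0,2) f=2→J2  4|0|1
+link4  5|0|1
+link5  6|0|1
PS(0,1) f=2→J2  6|0|2
+link6  7|0|2
C(4,3) f=2→J2  7|0|3
P(6,4) f=1→J1  7|1|3
P(5,6) f=1→J1  7|2|3
+link7  8|2|3
P(4,5) f=1→J1  8|3|3
C(7,5) f=2→J2  8|3|4
+link8  9|3|4
P(1,3) f=1→J1  9|4|4
R(1,8) f=1→J1  9|5|4
M = 3(9−1)−2·5−4 = 24−10−4 = 10

M = 10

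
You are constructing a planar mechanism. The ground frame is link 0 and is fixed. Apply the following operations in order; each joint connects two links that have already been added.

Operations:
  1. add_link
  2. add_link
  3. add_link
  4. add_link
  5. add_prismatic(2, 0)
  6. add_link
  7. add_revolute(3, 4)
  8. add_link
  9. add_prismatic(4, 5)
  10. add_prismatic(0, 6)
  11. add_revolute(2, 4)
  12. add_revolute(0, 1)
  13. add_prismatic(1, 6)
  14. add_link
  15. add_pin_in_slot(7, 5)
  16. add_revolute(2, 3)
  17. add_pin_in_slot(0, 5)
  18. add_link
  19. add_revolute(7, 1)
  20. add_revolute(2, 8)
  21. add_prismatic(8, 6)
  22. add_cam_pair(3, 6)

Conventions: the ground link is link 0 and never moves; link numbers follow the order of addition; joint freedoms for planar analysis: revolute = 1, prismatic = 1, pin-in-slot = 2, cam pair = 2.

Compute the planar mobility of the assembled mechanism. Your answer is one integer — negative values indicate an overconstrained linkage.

link 0 = ground. State L|J1|J2 = 1|0|0
+link1  2|0|0
+link2  3|0|0
+link3  4|0|0
+link4  5|0|0
P(2,0) f=1→J1  5|1|0
+link5  6|1|0
R(3,4) f=1→J1  6|2|0
+link6  7|2|0
P(4,5) f=1→J1  7|3|0
P(0,6) f=1→J1  7|4|0
R(2,4) f=1→J1  7|5|0
R(0,1) f=1→J1  7|6|0
P(1,6) f=1→J1  7|7|0
+link7  8|7|0
PS(7,5) f=2→J2  8|7|1
R(2,3) f=1→J1  8|8|1
PS(0,5) f=2→J2  8|8|2
+link8  9|8|2
R(7,1) f=1→J1  9|9|2
R(2,8) f=1→J1  9|10|2
P(8,6) f=1→J1  9|11|2
C(3,6) f=2→J2  9|11|3
M = 3(9−1)−2·11−3 = 24−22−3 = -1

M = -1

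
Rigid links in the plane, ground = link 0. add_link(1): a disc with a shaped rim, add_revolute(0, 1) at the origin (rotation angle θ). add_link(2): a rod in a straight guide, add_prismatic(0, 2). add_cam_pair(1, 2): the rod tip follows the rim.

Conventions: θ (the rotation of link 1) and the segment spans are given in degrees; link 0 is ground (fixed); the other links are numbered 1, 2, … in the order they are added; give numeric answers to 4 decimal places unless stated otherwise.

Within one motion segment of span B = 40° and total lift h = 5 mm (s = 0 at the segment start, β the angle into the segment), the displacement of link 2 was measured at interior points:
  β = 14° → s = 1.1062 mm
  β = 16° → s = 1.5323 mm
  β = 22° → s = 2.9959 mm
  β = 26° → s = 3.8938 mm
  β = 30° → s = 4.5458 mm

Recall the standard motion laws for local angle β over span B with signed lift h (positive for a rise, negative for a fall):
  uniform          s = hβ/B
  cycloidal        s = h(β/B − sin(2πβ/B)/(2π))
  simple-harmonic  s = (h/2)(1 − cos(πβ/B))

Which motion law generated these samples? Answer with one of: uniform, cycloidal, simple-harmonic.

candidates at β/B = r: uniform s = h·r (linear in β); cycloidal s = h·(r − sin(2πr)/(2π)); simple-harmonic s = (h/2)(1 − cos(πr))
β=14°: printed 1.1062 | uniform 1.7500, cycloidal 1.1062, simple-harmonic 1.3650
β=16°: printed 1.5323 | uniform 2.0000, cycloidal 1.5323, simple-harmonic 1.7275
β=22°: printed 2.9959 | uniform 2.7500, cycloidal 2.9959, simple-harmonic 2.8911
β=26°: printed 3.8938 | uniform 3.2500, cycloidal 3.8938, simple-harmonic 3.6350
β=30°: printed 4.5458 | uniform 3.7500, cycloidal 4.5458, simple-harmonic 4.2678
only one law matches every sample → cycloidal

cycloidal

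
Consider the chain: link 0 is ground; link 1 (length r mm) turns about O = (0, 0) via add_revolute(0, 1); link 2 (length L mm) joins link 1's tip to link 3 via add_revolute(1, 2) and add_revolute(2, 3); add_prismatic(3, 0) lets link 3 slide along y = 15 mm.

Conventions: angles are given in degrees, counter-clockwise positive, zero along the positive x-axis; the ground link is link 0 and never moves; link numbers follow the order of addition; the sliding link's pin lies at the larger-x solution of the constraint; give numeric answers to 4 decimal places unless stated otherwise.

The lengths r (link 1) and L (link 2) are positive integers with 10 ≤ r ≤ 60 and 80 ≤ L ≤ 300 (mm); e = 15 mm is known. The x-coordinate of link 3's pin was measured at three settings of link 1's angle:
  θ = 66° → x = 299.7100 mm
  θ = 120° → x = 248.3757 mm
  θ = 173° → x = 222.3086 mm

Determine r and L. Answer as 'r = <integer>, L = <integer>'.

constraint per measurement: (x − r cos θ)² + (r sin θ − e)² = L²
subtracting the θ₁ and θ₂ equations cancels the r² and L² terms:
r = (x₁² − x₂²) / (2[(x₁cos θ₁ + e sin θ₁) − (x₂cos θ₂ + e sin θ₂)]) = 56.9999 → r = 57
L² = (x₁ − r cos θ₁)² + (r sin θ₁ − e)² = 77840.9749 → L = 279.0000 → L = 279
check at θ₃=173°: x = 222.3086 (printed 222.3086) ✓

r = 57, L = 279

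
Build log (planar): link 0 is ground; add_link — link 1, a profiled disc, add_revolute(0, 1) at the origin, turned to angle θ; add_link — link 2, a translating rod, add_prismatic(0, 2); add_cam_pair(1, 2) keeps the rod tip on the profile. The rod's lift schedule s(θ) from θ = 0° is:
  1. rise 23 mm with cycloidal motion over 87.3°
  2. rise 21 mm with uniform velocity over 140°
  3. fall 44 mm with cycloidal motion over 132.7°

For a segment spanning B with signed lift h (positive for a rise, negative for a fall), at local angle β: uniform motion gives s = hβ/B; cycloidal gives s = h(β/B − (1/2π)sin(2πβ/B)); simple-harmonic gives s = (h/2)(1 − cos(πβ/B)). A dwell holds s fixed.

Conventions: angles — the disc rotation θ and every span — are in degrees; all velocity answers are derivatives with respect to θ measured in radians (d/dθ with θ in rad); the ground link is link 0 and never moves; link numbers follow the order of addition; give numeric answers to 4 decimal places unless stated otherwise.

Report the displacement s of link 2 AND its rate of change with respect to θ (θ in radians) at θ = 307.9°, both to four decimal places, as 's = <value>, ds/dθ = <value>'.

seg 1 [0°–87.3°] cycloidal, h=23: full span → s += 23 → s = 23.0000
seg 2 [87.3°–227.3°] uniform, h=21: full span → s += 21 → s = 44.0000
seg 3 [227.3°–360°] cycloidal, h=-44: θ=307.9° here. β=80.6, B=132.7. -44·(0.6074 − sin(2π·0.6074)/(2π)) = -31.0995 → s = 12.9005
velocity in seg [227.3°–360°] (cycloidal), θ in radians: β = 80.6° = 1.4067 rad, B = 132.7° = 2.3161 rad; ds/dθ = (h/B)(1 − cos(2πβ/B)) = ((-44)/2.3161)(1 − cos(2π·0.6074)) = -33.832918 mm/rad

s = 12.9005, ds/dθ = -33.8329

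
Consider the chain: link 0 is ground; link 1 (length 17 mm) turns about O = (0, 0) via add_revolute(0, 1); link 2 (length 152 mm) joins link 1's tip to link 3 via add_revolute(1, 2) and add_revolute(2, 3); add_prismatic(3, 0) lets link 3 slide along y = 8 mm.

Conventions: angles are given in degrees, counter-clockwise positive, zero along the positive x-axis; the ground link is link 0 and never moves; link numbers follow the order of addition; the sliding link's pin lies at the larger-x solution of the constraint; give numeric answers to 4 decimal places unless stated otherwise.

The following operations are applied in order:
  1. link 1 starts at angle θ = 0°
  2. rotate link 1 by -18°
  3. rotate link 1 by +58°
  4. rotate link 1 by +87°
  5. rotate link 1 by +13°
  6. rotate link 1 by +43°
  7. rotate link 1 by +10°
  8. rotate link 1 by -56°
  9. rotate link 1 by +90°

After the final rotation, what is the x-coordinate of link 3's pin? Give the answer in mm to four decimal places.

geometry: r = 17 mm, L = 152 mm, e = 8 mm; θ starts at 0°
rotate link 1 by -18°: θ ← 0° -18° = -18°
rotate link 1 by +58°: θ ← -18° +58° = 40°
rotate link 1 by +87°: θ ← 40° +87° = 127°
rotate link 1 by +13°: θ ← 127° +13° = 140°
rotate link 1 by +43°: θ ← 140° +43° = 183°
rotate link 1 by +10°: θ ← 183° +10° = 193°
rotate link 1 by -56°: θ ← 193° -56° = 137°
rotate link 1 by +90°: θ ← 137° +90° = 227°
crank pin P = (r cos θ, r sin θ) = (-11.593972, -12.433013)
h = r sin θ − e = -12.433013 − 8 = -20.433013
x = r cos θ + √(L² − h²) = -11.593972 + 150.620357 = 139.026385

139.0264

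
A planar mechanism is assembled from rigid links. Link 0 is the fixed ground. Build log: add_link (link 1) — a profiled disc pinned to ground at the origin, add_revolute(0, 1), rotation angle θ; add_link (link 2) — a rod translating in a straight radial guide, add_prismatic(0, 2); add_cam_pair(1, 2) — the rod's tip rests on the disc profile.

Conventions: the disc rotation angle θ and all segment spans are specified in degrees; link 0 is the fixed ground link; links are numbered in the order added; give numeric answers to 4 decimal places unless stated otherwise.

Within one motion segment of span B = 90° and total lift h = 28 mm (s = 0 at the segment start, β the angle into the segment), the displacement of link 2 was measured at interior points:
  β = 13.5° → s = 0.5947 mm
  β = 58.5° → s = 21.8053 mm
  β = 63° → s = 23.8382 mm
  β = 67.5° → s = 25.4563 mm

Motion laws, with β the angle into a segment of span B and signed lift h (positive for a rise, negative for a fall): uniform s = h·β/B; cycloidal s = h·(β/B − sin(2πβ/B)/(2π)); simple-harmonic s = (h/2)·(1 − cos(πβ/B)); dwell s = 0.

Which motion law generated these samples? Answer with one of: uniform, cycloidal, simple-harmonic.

candidates at β/B = r: uniform s = h·r (linear in β); cycloidal s = h·(r − sin(2πr)/(2π)); simple-harmonic s = (h/2)(1 − cos(πr))
β=13.5°: printed 0.5947 | uniform 4.2000, cycloidal 0.5947, simple-harmonic 1.5259
β=58.5°: printed 21.8053 | uniform 18.2000, cycloidal 21.8053, simple-harmonic 20.3559
β=63°: printed 23.8382 | uniform 19.6000, cycloidal 23.8382, simple-harmonic 22.2290
β=67.5°: printed 25.4563 | uniform 21.0000, cycloidal 25.4563, simple-harmonic 23.8995
only one law matches every sample → cycloidal

cycloidal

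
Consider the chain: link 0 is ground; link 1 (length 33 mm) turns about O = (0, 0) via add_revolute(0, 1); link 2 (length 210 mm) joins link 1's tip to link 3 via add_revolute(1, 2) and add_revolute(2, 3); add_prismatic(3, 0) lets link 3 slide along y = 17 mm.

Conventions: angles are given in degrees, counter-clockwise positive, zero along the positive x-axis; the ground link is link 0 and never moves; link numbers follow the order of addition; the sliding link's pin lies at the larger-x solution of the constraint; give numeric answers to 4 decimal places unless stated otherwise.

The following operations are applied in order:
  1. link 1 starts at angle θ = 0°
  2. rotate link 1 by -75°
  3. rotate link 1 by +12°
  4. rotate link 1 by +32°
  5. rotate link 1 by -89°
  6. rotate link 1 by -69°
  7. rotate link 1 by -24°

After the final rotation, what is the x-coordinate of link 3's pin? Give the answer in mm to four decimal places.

geometry: r = 33 mm, L = 210 mm, e = 17 mm; θ starts at 0°
rotate link 1 by -75°: θ ← 0° -75° = -75°
rotate link 1 by +12°: θ ← -75° +12° = -63°
rotate link 1 by +32°: θ ← -63° +32° = -31°
rotate link 1 by -89°: θ ← -31° -89° = -120°
rotate link 1 by -69°: θ ← -120° -69° = -189°
rotate link 1 by -24°: θ ← -189° -24° = -213°
crank pin P = (r cos θ, r sin θ) = (-27.676129, 17.973088)
h = r sin θ − e = 17.973088 − 17 = 0.973088
x = r cos θ + √(L² − h²) = -27.676129 + 209.997745 = 182.321617

182.3216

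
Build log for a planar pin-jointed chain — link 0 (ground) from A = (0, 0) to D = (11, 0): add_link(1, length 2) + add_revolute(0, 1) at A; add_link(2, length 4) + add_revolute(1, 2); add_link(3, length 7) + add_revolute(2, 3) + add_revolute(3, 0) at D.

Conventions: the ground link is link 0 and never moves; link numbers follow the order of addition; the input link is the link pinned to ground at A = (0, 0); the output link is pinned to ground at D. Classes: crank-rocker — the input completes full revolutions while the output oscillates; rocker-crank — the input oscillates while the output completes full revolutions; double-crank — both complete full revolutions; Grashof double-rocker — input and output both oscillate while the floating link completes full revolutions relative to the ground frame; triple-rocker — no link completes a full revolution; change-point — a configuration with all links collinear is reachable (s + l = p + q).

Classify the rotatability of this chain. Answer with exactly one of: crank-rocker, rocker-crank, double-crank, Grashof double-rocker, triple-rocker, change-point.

lengths: ground=11, input=2, coupler=4, output=7
sorted: s=2 (shortest), l=11 (longest), p+q=11
s + l = 13 vs p + q = 11
s + l > p + q → non-Grashof → no link fully rotates → triple-rocker

triple-rocker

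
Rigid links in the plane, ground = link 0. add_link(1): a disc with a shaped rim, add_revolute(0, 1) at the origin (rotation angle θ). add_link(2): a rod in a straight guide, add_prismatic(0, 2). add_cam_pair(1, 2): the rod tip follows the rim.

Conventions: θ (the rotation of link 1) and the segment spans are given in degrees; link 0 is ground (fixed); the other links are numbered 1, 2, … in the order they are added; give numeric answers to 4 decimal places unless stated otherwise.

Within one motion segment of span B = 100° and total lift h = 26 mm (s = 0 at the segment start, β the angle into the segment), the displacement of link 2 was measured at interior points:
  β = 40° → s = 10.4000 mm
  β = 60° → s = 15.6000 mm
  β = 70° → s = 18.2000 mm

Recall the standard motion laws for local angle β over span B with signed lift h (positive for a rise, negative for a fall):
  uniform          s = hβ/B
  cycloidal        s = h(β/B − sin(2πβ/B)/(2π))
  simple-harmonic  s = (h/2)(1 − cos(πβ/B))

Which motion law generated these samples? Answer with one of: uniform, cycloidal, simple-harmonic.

candidates at β/B = r: uniform s = h·r (linear in β); cycloidal s = h·(r − sin(2πr)/(2π)); simple-harmonic s = (h/2)(1 − cos(πr))
β=40°: printed 10.4000 | uniform 10.4000, cycloidal 7.9677, simple-harmonic 8.9828
β=60°: printed 15.6000 | uniform 15.6000, cycloidal 18.0323, simple-harmonic 17.0172
β=70°: printed 18.2000 | uniform 18.2000, cycloidal 22.1355, simple-harmonic 20.6412
only one law matches every sample → uniform

uniform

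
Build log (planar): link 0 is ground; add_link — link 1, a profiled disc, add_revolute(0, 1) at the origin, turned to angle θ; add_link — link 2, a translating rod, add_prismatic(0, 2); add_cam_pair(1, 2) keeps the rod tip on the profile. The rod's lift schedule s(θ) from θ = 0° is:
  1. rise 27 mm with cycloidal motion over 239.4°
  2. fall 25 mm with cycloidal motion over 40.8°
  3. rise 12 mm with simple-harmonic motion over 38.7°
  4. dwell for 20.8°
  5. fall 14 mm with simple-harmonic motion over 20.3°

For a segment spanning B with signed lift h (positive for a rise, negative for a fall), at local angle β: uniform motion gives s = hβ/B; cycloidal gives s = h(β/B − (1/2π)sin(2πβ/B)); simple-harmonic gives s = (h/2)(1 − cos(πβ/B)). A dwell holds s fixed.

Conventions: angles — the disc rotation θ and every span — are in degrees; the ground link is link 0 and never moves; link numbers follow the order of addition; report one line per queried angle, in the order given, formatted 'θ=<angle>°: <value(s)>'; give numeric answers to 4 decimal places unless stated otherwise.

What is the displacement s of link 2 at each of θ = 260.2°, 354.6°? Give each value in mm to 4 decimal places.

seg 1 [0°–239.4°] cycloidal, h=27: full span → s += 27 → s = 27.0000
seg 2 [239.4°–280.2°] cycloidal, h=-25: θ=260.2° here. β=20.8, B=40.8. -25·(0.5098 − sin(2π·0.5098)/(2π)) = -12.9900 → s = 14.0100
seg 2 [239.4°–280.2°] cycloidal, h=-25: full span → s += -25 → s = 2.0000
seg 3 [280.2°–318.9°] simple-harmonic, h=12: full span → s += 12 → s = 14.0000
seg 4 [318.9°–339.7°] dwell: s stays 14.0000
seg 5 [339.7°–360°] simple-harmonic, h=-14: θ=354.6° here. β=14.9, B=20.3. -14/2·(1 − cos(π·0.7340)) = -11.6946 → s = 2.3054

θ=260.2°: 14.0100
θ=354.6°: 2.3054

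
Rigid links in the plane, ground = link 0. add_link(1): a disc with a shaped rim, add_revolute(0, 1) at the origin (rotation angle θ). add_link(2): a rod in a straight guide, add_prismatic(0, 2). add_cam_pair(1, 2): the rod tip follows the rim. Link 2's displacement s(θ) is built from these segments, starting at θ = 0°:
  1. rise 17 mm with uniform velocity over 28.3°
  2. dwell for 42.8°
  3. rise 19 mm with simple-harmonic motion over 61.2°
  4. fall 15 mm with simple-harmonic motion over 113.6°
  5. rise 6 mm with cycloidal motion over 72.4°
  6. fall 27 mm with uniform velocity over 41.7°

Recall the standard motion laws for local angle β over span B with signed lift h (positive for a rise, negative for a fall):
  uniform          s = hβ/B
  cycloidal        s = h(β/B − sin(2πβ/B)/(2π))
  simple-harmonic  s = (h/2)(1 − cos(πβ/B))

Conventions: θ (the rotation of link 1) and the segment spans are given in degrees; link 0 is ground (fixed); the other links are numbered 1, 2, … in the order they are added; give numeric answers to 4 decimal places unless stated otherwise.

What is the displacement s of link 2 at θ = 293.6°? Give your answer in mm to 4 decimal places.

segment 1 (0° to 28.3°, uniform, h = 17) is passed completely: s = 0.0000 + (17) = 17.0000
segment 2 (28.3° to 71.1°, dwell): s unchanged at 17.0000
segment 3 (71.1° to 132.3°, simple-harmonic, h = 19) is passed completely: s = 17.0000 + (19) = 36.0000
segment 4 (132.3° to 245.9°, simple-harmonic, h = -15) is passed completely: s = 36.0000 + (-15) = 21.0000
θ = 293.6° falls in segment 5 (245.9° to 318.3°, cycloidal, h = 6): β = 293.6 − 245.9 = 47.7°, B = 72.4°; Δs = 6·(0.6588 − sin(2π·0.6588)/(2π)) = 4.7556; s = 21.0000 + 4.7556 = 25.7556

25.7556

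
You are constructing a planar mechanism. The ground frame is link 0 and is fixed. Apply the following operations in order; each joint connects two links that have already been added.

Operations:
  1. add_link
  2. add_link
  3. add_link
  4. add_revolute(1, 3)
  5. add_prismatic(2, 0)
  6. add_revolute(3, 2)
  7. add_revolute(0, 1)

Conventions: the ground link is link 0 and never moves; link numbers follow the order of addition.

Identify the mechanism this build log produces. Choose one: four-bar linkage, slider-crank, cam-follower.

links: 4 (incl. ground); joints: 3 revolute, 1 prismatic, 0 higher (cam) pair, forming one closed loop
4 links, 3 revolutes + 1 prismatic in one loop → slider-crank

slider-crank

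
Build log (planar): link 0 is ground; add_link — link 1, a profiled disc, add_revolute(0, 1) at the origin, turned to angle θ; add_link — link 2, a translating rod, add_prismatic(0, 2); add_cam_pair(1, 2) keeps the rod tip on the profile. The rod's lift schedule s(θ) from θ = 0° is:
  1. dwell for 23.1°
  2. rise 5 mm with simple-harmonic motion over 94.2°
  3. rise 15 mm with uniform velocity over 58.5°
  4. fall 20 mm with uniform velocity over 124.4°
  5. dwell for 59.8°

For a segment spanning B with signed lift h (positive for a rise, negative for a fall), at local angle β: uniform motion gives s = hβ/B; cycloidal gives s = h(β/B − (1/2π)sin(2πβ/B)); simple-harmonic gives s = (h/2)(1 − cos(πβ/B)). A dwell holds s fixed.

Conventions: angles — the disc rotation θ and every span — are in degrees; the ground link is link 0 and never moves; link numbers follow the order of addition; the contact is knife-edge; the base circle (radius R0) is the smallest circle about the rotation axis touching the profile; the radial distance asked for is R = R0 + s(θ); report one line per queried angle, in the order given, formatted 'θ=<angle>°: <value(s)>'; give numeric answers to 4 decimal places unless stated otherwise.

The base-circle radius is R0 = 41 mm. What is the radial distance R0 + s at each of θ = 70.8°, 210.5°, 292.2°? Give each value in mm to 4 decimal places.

seg 1 [0°–23.1°] dwell: s stays 0.0000
seg 2 [23.1°–117.3°] simple-harmonic, h=5: θ=70.8° here. β=47.7, B=94.2. 5/2·(1 − cos(π·0.5064)) = 2.5500 → s = 2.5500
seg 2 [23.1°–117.3°] simple-harmonic, h=5: full span → s += 5 → s = 5.0000
seg 3 [117.3°–175.8°] uniform, h=15: full span → s += 15 → s = 20.0000
seg 4 [175.8°–300.2°] uniform, h=-20: θ=210.5° here. β=34.7, B=124.4. -20·34.7/124.4 = -5.5788 → s = 14.4212
seg 4 [175.8°–300.2°] uniform, h=-20: θ=292.2° here. β=116.4, B=124.4. -20·116.4/124.4 = -18.7138 → s = 1.2862
θ=70.8°: R = R0 + s = 41 + 2.5500 = 43.5500
θ=210.5°: R = R0 + s = 41 + 14.4212 = 55.4212
θ=292.2°: R = R0 + s = 41 + 1.2862 = 42.2862

θ=70.8°: 43.5500
θ=210.5°: 55.4212
θ=292.2°: 42.2862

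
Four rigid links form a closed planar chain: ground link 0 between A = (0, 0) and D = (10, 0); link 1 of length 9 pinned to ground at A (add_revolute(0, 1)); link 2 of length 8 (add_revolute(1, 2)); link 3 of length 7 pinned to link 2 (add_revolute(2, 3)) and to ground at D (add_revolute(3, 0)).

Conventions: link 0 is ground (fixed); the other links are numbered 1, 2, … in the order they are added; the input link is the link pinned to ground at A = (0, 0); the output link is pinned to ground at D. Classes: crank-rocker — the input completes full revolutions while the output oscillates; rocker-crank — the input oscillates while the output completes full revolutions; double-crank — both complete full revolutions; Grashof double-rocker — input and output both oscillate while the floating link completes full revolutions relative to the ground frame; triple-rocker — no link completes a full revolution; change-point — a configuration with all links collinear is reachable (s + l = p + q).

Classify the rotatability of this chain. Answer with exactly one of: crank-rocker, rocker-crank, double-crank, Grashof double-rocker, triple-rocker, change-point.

lengths: ground=10, input=9, coupler=8, output=7
sorted: s=7 (shortest), l=10 (longest), p+q=17
s + l = 17 vs p + q = 17
s + l = p + q → change-point (collinear configuration reachable)

change-point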